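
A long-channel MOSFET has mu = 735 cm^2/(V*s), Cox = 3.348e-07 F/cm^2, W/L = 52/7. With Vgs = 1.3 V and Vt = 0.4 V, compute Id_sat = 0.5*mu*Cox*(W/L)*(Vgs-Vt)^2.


Step 1: Overdrive voltage Vov = Vgs - Vt = 1.3 - 0.4 = 0.9 V
Step 2: W/L = 52/7 = 7.42857
Step 3: Id = 0.5 * 735 * 3.348e-07 * 7.42857 * 0.9^2
Step 4: Id = 7.40e-04 A

7.40e-04


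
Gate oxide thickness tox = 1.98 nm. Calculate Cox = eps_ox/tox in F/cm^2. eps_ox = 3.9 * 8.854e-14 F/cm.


Step 1: eps_ox = 3.9 * 8.854e-14 = 3.45306e-13 F/cm
Step 2: tox in cm = 1.98 nm * 1e-7 = 1.9800e-07 cm
Step 3: Cox = 3.45306e-13 / 1.9800e-07 = 1.74e-06 F/cm^2

1.74e-06


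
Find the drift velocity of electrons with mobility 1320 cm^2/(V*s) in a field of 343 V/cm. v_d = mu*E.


Step 1: v_d = mu * E
Step 2: v_d = 1320 * 343 = 452760
Step 3: v_d = 4.53e+05 cm/s

4.53e+05


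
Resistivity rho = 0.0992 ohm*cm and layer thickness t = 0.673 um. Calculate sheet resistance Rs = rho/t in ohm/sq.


Step 1: Convert thickness to cm: t = 0.673 um = 6.7300e-05 cm
Step 2: Rs = rho / t = 0.0992 / 6.7300e-05
Step 3: Rs = 1474.0 ohm/sq

1474.0


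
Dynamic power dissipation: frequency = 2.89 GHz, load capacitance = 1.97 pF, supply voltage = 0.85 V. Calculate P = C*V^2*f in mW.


Step 1: V^2 = 0.85^2 = 0.7225 V^2
Step 2: P = C*V^2*f = 1.97e-12 F * 0.7225 * 2.89e9 Hz
Step 3: P = 4.11340925e-03 W
Step 4: P = 4.113 mW

4.113


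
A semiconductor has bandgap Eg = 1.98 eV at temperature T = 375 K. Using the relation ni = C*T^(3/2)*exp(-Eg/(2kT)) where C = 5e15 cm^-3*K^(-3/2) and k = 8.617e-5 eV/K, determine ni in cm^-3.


Step 1: Compute kT = 8.617e-5 * 375 = 0.03231375 eV
Step 2: Exponent = -Eg/(2kT) = -1.98/(2*0.03231375) = -30.63711
Step 3: T^(3/2) = 375^1.5 = 7261.84
Step 4: ni = 5e15 * 7261.84 * exp(-30.63711) = 1.80e+06 cm^-3

1.80e+06


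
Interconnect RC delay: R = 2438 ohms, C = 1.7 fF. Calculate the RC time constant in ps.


Step 1: tau = R * C
Step 2: tau = 2438 * 1.7 fF = 2438 * 1.7e-15 F
Step 3: tau = 4.1446e-12 s = 4.1446 ps

4.1446


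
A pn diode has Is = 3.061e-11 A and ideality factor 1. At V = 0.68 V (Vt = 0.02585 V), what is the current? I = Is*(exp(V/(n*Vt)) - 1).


Step 1: V/(n*Vt) = 0.68/(1*0.02585) = 26.3056
Step 2: exp(26.3056) = 2.6569e+11
Step 3: I = 3.061e-11 * (2.6569e+11 - 1) = 8.13e+00 A

8.13e+00


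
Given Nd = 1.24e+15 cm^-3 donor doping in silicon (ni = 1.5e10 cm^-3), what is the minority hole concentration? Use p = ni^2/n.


Step 1: Since Nd >> ni, n ≈ Nd = 1.24e+15 cm^-3
Step 2: p = ni^2 / n = (1.5e10)^2 / 1.24e+15
Step 3: p = 2.25e20 / 1.24e+15 = 1.81e+05 cm^-3

1.81e+05


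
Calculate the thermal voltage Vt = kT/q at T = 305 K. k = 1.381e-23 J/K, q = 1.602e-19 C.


Step 1: kT = 1.381e-23 * 305 = 4.21205e-21 J
Step 2: Vt = kT/q = 4.21205e-21 / 1.602e-19
Step 3: Vt = 0.02629 V

0.02629


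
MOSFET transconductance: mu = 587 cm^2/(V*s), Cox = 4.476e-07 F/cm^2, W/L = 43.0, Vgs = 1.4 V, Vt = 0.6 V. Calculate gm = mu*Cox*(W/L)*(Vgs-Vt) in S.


Step 1: Vov = Vgs - Vt = 1.4 - 0.6 = 0.8 V
Step 2: gm = mu * Cox * (W/L) * Vov
Step 3: gm = 587 * 4.476e-07 * 43.0 * 0.8 = 9.04e-03 S

9.04e-03


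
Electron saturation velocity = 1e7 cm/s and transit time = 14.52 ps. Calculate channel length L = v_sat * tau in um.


Step 1: tau in seconds = 14.52 ps * 1e-12 = 1.4520e-11 s
Step 2: L = v_sat * tau = 1e7 * 1.4520e-11 = 1.4520e-04 cm
Step 3: L in um = 1.4520e-04 * 1e4 = 1.452 um

1.452


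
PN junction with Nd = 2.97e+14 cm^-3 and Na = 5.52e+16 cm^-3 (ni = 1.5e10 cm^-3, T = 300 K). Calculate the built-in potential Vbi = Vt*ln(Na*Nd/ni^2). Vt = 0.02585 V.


Step 1: Compute Na*Nd/ni^2 = 5.52e+16 * 2.97e+14 / (1.5e10)^2 = 7.2864e+10
Step 2: ln(7.2864e+10) = 25.0119
Step 3: Vbi = 0.02585 * 25.0119 = 0.647 V

0.647


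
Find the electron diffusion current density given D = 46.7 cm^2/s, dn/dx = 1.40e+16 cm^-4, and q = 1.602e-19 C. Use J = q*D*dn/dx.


Step 1: J = q * D * (dn/dx)
Step 2: J = 1.602e-19 * 46.7 * 1.40e+16
Step 3: J = 1.05e-01 A/cm^2

1.05e-01


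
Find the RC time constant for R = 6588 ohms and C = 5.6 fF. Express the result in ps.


Step 1: tau = R * C
Step 2: tau = 6588 * 5.6 fF = 6588 * 5.6e-15 F
Step 3: tau = 3.68928e-11 s = 36.8928 ps

36.8928


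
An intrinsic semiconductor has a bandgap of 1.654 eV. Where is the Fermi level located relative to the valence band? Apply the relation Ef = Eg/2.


Step 1: For an intrinsic semiconductor, the Fermi level sits at midgap.
Step 2: Ef = Eg / 2 = 1.654 / 2 = 0.827 eV

0.827


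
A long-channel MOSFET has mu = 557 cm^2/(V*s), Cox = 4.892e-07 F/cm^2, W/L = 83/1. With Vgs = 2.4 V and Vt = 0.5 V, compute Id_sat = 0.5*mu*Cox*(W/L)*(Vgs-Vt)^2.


Step 1: Overdrive voltage Vov = Vgs - Vt = 2.4 - 0.5 = 1.9 V
Step 2: W/L = 83/1 = 83
Step 3: Id = 0.5 * 557 * 4.892e-07 * 83 * 1.9^2
Step 4: Id = 4.08e-02 A

4.08e-02


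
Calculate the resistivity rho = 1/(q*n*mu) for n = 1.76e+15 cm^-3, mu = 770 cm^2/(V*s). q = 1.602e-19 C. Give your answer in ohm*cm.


Step 1: sigma = q * n * mu = 1.602e-19 * 1.76e+15 * 770 = 2.17103e-01 S/cm
Step 2: rho = 1 / sigma = 1 / 2.17103e-01 = 4.606 ohm*cm

4.606


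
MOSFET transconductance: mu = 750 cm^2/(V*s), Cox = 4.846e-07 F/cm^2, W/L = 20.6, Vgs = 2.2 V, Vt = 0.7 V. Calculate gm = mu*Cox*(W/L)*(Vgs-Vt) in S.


Step 1: Vov = Vgs - Vt = 2.2 - 0.7 = 1.5 V
Step 2: gm = mu * Cox * (W/L) * Vov
Step 3: gm = 750 * 4.846e-07 * 20.6 * 1.5 = 1.12e-02 S

1.12e-02


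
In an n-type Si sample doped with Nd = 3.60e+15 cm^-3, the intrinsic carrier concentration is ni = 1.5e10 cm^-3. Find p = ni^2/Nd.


Step 1: Since Nd >> ni, n ≈ Nd = 3.60e+15 cm^-3
Step 2: p = ni^2 / n = (1.5e10)^2 / 3.60e+15
Step 3: p = 2.25e20 / 3.60e+15 = 6.25e+04 cm^-3

6.25e+04


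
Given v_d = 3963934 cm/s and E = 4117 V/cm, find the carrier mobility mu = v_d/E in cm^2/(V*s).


Step 1: mu = v_d / E
Step 2: mu = 3963934 / 4117
Step 3: mu = 962.82 cm^2/(V*s)

962.82


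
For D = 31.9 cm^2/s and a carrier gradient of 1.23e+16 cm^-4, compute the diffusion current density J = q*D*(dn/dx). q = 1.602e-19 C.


Step 1: J = q * D * (dn/dx)
Step 2: J = 1.602e-19 * 31.9 * 1.23e+16
Step 3: J = 6.29e-02 A/cm^2

6.29e-02


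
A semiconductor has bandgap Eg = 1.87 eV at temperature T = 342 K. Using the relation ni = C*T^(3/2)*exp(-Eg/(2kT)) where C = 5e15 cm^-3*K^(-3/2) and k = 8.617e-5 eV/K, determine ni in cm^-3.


Step 1: Compute kT = 8.617e-5 * 342 = 0.02947014 eV
Step 2: Exponent = -Eg/(2kT) = -1.87/(2*0.02947014) = -31.72703
Step 3: T^(3/2) = 342^1.5 = 6324.69
Step 4: ni = 5e15 * 6324.69 * exp(-31.72703) = 5.26e+05 cm^-3

5.26e+05


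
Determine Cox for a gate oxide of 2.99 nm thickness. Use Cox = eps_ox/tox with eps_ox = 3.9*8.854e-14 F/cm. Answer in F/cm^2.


Step 1: eps_ox = 3.9 * 8.854e-14 = 3.45306e-13 F/cm
Step 2: tox in cm = 2.99 nm * 1e-7 = 2.9900e-07 cm
Step 3: Cox = 3.45306e-13 / 2.9900e-07 = 1.15e-06 F/cm^2

1.15e-06


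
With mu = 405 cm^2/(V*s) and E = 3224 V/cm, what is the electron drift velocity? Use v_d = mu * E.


Step 1: v_d = mu * E
Step 2: v_d = 405 * 3224 = 1305720
Step 3: v_d = 1.31e+06 cm/s

1.31e+06


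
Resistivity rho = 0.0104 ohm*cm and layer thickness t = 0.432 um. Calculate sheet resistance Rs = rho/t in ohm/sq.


Step 1: Convert thickness to cm: t = 0.432 um = 4.3200e-05 cm
Step 2: Rs = rho / t = 0.0104 / 4.3200e-05
Step 3: Rs = 240.7 ohm/sq

240.7


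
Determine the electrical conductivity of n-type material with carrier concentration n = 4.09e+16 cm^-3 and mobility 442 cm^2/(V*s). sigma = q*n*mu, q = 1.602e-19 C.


Step 1: sigma = q * n * mu
Step 2: sigma = 1.602e-19 * 4.09e+16 * 442
Step 3: sigma = 2.896e+00 S/cm

2.896e+00


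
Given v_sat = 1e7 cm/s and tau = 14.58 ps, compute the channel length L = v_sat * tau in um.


Step 1: tau in seconds = 14.58 ps * 1e-12 = 1.4580e-11 s
Step 2: L = v_sat * tau = 1e7 * 1.4580e-11 = 1.4580e-04 cm
Step 3: L in um = 1.4580e-04 * 1e4 = 1.458 um

1.458


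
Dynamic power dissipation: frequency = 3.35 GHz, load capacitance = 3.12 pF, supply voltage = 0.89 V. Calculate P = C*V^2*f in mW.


Step 1: V^2 = 0.89^2 = 0.7921 V^2
Step 2: P = C*V^2*f = 3.12e-12 F * 0.7921 * 3.35e9 Hz
Step 3: P = 8.2790292e-03 W
Step 4: P = 8.279 mW

8.279


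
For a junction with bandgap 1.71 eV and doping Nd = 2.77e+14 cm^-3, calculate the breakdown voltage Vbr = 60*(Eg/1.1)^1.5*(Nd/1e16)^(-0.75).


Step 1: Eg/1.1 = 1.71/1.1 = 1.554545
Step 2: (Eg/1.1)^1.5 = 1.554545^1.5 = 1.938228
Step 3: (Nd/1e16)^(-0.75) = (0.0277)^(-0.75) = 14.727878
Step 4: Vbr = 60 * 1.938228 * 14.727878 = 1712.8 V

1712.8


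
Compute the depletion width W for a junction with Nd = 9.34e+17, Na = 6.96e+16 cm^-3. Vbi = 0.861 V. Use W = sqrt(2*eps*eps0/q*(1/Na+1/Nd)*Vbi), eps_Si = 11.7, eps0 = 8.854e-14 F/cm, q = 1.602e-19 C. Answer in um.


Step 1: 1/Na + 1/Nd = 1/6.96e+16 + 1/9.34e+17 = 1.54385e-17
Step 2: 2*eps*eps0/q = 2*11.7*8.854e-14/1.602e-19 = 1.293281e+07
Step 3: W^2 = 1.293281e+07 * 1.54385e-17 * 0.861 = 1.71910e-10
Step 4: W = sqrt(1.71910e-10) = 1.311e-05 cm = 0.1311 um

0.1311


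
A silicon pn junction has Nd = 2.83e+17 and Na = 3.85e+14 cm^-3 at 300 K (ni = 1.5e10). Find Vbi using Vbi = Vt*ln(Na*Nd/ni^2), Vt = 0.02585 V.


Step 1: Compute Na*Nd/ni^2 = 3.85e+14 * 2.83e+17 / (1.5e10)^2 = 4.8424e+11
Step 2: ln(4.8424e+11) = 26.9058
Step 3: Vbi = 0.02585 * 26.9058 = 0.696 V

0.696


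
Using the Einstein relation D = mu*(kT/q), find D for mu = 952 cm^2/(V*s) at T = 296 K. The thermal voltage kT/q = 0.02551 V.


Step 1: D = mu * (kT/q)
Step 2: D = 952 * 0.02551
Step 3: D = 24.29 cm^2/s

24.29


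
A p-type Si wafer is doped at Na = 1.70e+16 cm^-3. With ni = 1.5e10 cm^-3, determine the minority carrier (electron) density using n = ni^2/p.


Step 1: Majority hole concentration p ≈ Na = 1.70e+16 cm^-3
Step 2: n = ni^2 / Na = (1.5e10)^2 / 1.70e+16
Step 3: n = 1.32e+04 cm^-3

1.32e+04


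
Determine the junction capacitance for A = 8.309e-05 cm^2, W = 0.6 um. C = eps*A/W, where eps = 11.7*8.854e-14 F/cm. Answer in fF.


Step 1: eps_Si = 11.7 * 8.854e-14 = 1.035918e-12 F/cm
Step 2: W in cm = 0.6 * 1e-4 = 6.00e-05 cm
Step 3: C = 1.035918e-12 * 8.309e-05 / 6.00e-05 = 1.434574e-12 F
Step 4: C = 1434.57 fF

1434.57


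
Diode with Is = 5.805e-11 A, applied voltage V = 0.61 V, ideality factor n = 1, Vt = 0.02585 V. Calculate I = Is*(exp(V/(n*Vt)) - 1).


Step 1: V/(n*Vt) = 0.61/(1*0.02585) = 23.5977
Step 2: exp(23.5977) = 1.7715e+10
Step 3: I = 5.805e-11 * (1.7715e+10 - 1) = 1.03e+00 A

1.03e+00


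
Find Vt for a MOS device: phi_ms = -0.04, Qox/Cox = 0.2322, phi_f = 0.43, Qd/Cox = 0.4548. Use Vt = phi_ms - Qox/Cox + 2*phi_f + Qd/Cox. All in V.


Step 1: Vt = phi_ms - Qox/Cox + 2*phi_f + Qd/Cox
Step 2: Vt = -0.04 - 0.2322 + 2*0.43 + 0.4548
Step 3: Vt = -0.04 - 0.2322 + 0.86 + 0.4548
Step 4: Vt = 1.0426 V

1.0426


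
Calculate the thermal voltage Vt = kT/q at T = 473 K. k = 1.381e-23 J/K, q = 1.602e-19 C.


Step 1: kT = 1.381e-23 * 473 = 6.53213e-21 J
Step 2: Vt = kT/q = 6.53213e-21 / 1.602e-19
Step 3: Vt = 0.04077 V

0.04077


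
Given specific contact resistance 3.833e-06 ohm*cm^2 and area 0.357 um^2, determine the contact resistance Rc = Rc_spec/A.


Step 1: Convert area to cm^2: 0.357 um^2 = 3.5700e-09 cm^2
Step 2: Rc = Rc_spec / A = 3.833e-06 / 3.5700e-09
Step 3: Rc = 1.07e+03 ohms

1.07e+03


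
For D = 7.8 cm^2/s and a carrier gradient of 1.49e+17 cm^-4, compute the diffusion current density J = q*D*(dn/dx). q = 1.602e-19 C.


Step 1: J = q * D * (dn/dx)
Step 2: J = 1.602e-19 * 7.8 * 1.49e+17
Step 3: J = 1.86e-01 A/cm^2

1.86e-01


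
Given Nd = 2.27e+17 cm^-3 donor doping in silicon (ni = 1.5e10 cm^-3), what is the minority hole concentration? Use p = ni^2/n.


Step 1: Since Nd >> ni, n ≈ Nd = 2.27e+17 cm^-3
Step 2: p = ni^2 / n = (1.5e10)^2 / 2.27e+17
Step 3: p = 2.25e20 / 2.27e+17 = 9.91e+02 cm^-3

9.91e+02


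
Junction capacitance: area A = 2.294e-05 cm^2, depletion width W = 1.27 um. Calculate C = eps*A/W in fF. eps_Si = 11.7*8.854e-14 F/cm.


Step 1: eps_Si = 11.7 * 8.854e-14 = 1.035918e-12 F/cm
Step 2: W in cm = 1.27 * 1e-4 = 1.27e-04 cm
Step 3: C = 1.035918e-12 * 2.294e-05 / 1.27e-04 = 1.871178e-13 F
Step 4: C = 187.12 fF

187.12


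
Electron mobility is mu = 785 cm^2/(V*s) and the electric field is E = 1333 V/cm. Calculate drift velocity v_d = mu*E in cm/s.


Step 1: v_d = mu * E
Step 2: v_d = 785 * 1333 = 1046405
Step 3: v_d = 1.05e+06 cm/s

1.05e+06


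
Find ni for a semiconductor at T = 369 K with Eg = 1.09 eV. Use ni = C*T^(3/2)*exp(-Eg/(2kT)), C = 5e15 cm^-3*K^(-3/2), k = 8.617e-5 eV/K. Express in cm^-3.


Step 1: Compute kT = 8.617e-5 * 369 = 0.03179673 eV
Step 2: Exponent = -Eg/(2kT) = -1.09/(2*0.03179673) = -17.14013
Step 3: T^(3/2) = 369^1.5 = 7088.26
Step 4: ni = 5e15 * 7088.26 * exp(-17.14013) = 1.28e+12 cm^-3

1.28e+12


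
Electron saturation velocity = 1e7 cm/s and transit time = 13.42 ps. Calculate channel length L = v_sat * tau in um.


Step 1: tau in seconds = 13.42 ps * 1e-12 = 1.3420e-11 s
Step 2: L = v_sat * tau = 1e7 * 1.3420e-11 = 1.3420e-04 cm
Step 3: L in um = 1.3420e-04 * 1e4 = 1.342 um

1.342


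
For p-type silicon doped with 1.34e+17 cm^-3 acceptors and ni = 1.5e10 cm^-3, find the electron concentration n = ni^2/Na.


Step 1: Majority hole concentration p ≈ Na = 1.34e+17 cm^-3
Step 2: n = ni^2 / Na = (1.5e10)^2 / 1.34e+17
Step 3: n = 1.68e+03 cm^-3

1.68e+03


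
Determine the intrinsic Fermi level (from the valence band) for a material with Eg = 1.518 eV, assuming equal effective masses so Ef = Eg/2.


Step 1: For an intrinsic semiconductor, the Fermi level sits at midgap.
Step 2: Ef = Eg / 2 = 1.518 / 2 = 0.759 eV

0.759


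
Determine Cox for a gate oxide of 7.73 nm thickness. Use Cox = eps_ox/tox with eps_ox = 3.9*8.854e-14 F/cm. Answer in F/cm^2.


Step 1: eps_ox = 3.9 * 8.854e-14 = 3.45306e-13 F/cm
Step 2: tox in cm = 7.73 nm * 1e-7 = 7.7300e-07 cm
Step 3: Cox = 3.45306e-13 / 7.7300e-07 = 4.47e-07 F/cm^2

4.47e-07


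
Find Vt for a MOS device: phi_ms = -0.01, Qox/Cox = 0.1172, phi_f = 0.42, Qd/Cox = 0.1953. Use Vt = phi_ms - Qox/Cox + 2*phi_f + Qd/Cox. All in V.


Step 1: Vt = phi_ms - Qox/Cox + 2*phi_f + Qd/Cox
Step 2: Vt = -0.01 - 0.1172 + 2*0.42 + 0.1953
Step 3: Vt = -0.01 - 0.1172 + 0.84 + 0.1953
Step 4: Vt = 0.9081 V

0.9081


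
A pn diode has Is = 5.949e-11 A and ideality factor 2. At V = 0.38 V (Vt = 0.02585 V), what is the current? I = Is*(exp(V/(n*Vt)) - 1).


Step 1: V/(n*Vt) = 0.38/(2*0.02585) = 7.3501
Step 2: exp(7.3501) = 1.5564e+03
Step 3: I = 5.949e-11 * (1.5564e+03 - 1) = 9.25e-08 A

9.25e-08


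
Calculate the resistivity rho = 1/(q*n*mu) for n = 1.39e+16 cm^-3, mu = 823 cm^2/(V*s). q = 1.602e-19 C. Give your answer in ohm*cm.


Step 1: sigma = q * n * mu = 1.602e-19 * 1.39e+16 * 823 = 1.83264e+00 S/cm
Step 2: rho = 1 / sigma = 1 / 1.83264e+00 = 0.5457 ohm*cm

0.5457


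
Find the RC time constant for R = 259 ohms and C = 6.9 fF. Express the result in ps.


Step 1: tau = R * C
Step 2: tau = 259 * 6.9 fF = 259 * 6.9e-15 F
Step 3: tau = 1.7871e-12 s = 1.7871 ps

1.7871


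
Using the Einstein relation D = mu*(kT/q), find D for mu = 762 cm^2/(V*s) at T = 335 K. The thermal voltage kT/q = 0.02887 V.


Step 1: D = mu * (kT/q)
Step 2: D = 762 * 0.02887
Step 3: D = 22.0 cm^2/s

22.0


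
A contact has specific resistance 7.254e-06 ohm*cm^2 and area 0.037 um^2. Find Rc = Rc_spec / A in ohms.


Step 1: Convert area to cm^2: 0.037 um^2 = 3.7000e-10 cm^2
Step 2: Rc = Rc_spec / A = 7.254e-06 / 3.7000e-10
Step 3: Rc = 1.96e+04 ohms

1.96e+04


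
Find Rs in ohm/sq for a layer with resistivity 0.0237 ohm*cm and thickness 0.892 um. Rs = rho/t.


Step 1: Convert thickness to cm: t = 0.892 um = 8.9200e-05 cm
Step 2: Rs = rho / t = 0.0237 / 8.9200e-05
Step 3: Rs = 265.7 ohm/sq

265.7


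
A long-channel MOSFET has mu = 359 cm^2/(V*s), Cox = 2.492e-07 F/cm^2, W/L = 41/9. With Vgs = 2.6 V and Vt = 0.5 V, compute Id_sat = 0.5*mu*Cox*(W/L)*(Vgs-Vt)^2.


Step 1: Overdrive voltage Vov = Vgs - Vt = 2.6 - 0.5 = 2.1 V
Step 2: W/L = 41/9 = 4.55556
Step 3: Id = 0.5 * 359 * 2.492e-07 * 4.55556 * 2.1^2
Step 4: Id = 8.99e-04 A

8.99e-04


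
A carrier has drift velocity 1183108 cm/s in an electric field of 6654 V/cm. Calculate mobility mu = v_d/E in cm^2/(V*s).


Step 1: mu = v_d / E
Step 2: mu = 1183108 / 6654
Step 3: mu = 177.8 cm^2/(V*s)

177.8


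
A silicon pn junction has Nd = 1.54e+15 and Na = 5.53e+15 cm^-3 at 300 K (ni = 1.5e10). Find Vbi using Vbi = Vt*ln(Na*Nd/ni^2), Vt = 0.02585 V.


Step 1: Compute Na*Nd/ni^2 = 5.53e+15 * 1.54e+15 / (1.5e10)^2 = 3.7850e+10
Step 2: ln(3.7850e+10) = 24.3569
Step 3: Vbi = 0.02585 * 24.3569 = 0.63 V

0.63


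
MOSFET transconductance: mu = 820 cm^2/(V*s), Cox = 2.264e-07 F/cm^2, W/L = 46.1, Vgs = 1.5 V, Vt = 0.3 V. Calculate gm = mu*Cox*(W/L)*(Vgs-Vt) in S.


Step 1: Vov = Vgs - Vt = 1.5 - 0.3 = 1.2 V
Step 2: gm = mu * Cox * (W/L) * Vov
Step 3: gm = 820 * 2.264e-07 * 46.1 * 1.2 = 1.03e-02 S

1.03e-02


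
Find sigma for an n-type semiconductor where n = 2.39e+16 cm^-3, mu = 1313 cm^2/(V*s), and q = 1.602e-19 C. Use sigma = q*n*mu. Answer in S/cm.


Step 1: sigma = q * n * mu
Step 2: sigma = 1.602e-19 * 2.39e+16 * 1313
Step 3: sigma = 5.027e+00 S/cm

5.027e+00


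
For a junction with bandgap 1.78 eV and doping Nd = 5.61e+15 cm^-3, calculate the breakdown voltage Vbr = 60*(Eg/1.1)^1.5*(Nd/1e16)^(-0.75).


Step 1: Eg/1.1 = 1.78/1.1 = 1.618182
Step 2: (Eg/1.1)^1.5 = 1.618182^1.5 = 2.058453
Step 3: (Nd/1e16)^(-0.75) = (0.561)^(-0.75) = 1.542687
Step 4: Vbr = 60 * 2.058453 * 1.542687 = 190.5 V

190.5


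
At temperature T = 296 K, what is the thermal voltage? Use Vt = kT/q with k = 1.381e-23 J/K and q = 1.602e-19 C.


Step 1: kT = 1.381e-23 * 296 = 4.08776e-21 J
Step 2: Vt = kT/q = 4.08776e-21 / 1.602e-19
Step 3: Vt = 0.02552 V

0.02552


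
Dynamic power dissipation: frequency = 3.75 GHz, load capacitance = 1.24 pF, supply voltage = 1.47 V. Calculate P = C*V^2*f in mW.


Step 1: V^2 = 1.47^2 = 2.1609 V^2
Step 2: P = C*V^2*f = 1.24e-12 F * 2.1609 * 3.75e9 Hz
Step 3: P = 1.0048185e-02 W
Step 4: P = 10.048 mW

10.048


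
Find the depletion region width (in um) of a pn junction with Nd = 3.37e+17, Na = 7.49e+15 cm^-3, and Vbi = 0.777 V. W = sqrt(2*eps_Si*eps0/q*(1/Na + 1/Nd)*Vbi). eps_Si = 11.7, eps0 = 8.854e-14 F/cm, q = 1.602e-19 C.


Step 1: 1/Na + 1/Nd = 1/7.49e+15 + 1/3.37e+17 = 1.36479e-16
Step 2: 2*eps*eps0/q = 2*11.7*8.854e-14/1.602e-19 = 1.293281e+07
Step 3: W^2 = 1.293281e+07 * 1.36479e-16 * 0.777 = 1.37145e-09
Step 4: W = sqrt(1.37145e-09) = 3.703e-05 cm = 0.3703 um

0.3703


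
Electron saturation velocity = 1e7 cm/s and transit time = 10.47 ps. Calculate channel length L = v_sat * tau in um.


Step 1: tau in seconds = 10.47 ps * 1e-12 = 1.0470e-11 s
Step 2: L = v_sat * tau = 1e7 * 1.0470e-11 = 1.0470e-04 cm
Step 3: L in um = 1.0470e-04 * 1e4 = 1.047 um

1.047


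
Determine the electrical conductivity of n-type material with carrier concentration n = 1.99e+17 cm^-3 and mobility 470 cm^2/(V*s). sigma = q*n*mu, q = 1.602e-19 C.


Step 1: sigma = q * n * mu
Step 2: sigma = 1.602e-19 * 1.99e+17 * 470
Step 3: sigma = 1.498e+01 S/cm

1.498e+01


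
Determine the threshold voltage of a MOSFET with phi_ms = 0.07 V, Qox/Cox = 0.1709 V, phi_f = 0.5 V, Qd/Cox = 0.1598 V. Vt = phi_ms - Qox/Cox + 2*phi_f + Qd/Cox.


Step 1: Vt = phi_ms - Qox/Cox + 2*phi_f + Qd/Cox
Step 2: Vt = 0.07 - 0.1709 + 2*0.5 + 0.1598
Step 3: Vt = 0.07 - 0.1709 + 1.0 + 0.1598
Step 4: Vt = 1.0589 V

1.0589


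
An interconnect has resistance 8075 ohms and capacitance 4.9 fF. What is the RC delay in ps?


Step 1: tau = R * C
Step 2: tau = 8075 * 4.9 fF = 8075 * 4.9e-15 F
Step 3: tau = 3.95675e-11 s = 39.5675 ps

39.5675


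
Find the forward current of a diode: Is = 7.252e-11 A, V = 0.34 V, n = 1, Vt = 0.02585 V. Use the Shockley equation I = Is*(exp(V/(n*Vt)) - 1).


Step 1: V/(n*Vt) = 0.34/(1*0.02585) = 13.1528
Step 2: exp(13.1528) = 5.1545e+05
Step 3: I = 7.252e-11 * (5.1545e+05 - 1) = 3.74e-05 A

3.74e-05


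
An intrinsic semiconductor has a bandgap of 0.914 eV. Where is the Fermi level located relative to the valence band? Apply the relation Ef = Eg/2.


Step 1: For an intrinsic semiconductor, the Fermi level sits at midgap.
Step 2: Ef = Eg / 2 = 0.914 / 2 = 0.457 eV

0.457


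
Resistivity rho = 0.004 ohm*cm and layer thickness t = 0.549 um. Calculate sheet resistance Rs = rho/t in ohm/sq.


Step 1: Convert thickness to cm: t = 0.549 um = 5.4900e-05 cm
Step 2: Rs = rho / t = 0.004 / 5.4900e-05
Step 3: Rs = 72.9 ohm/sq

72.9


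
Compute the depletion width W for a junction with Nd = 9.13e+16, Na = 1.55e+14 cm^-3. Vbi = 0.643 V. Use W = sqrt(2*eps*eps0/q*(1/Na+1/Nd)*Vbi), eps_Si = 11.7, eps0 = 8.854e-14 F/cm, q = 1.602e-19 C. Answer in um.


Step 1: 1/Na + 1/Nd = 1/1.55e+14 + 1/9.13e+16 = 6.46257e-15
Step 2: 2*eps*eps0/q = 2*11.7*8.854e-14/1.602e-19 = 1.293281e+07
Step 3: W^2 = 1.293281e+07 * 6.46257e-15 * 0.643 = 5.37414e-08
Step 4: W = sqrt(5.37414e-08) = 2.318e-04 cm = 2.318 um

2.318


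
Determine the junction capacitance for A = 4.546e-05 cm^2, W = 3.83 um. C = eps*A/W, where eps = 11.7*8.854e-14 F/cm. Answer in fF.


Step 1: eps_Si = 11.7 * 8.854e-14 = 1.035918e-12 F/cm
Step 2: W in cm = 3.83 * 1e-4 = 3.83e-04 cm
Step 3: C = 1.035918e-12 * 4.546e-05 / 3.83e-04 = 1.229578e-13 F
Step 4: C = 122.96 fF

122.96


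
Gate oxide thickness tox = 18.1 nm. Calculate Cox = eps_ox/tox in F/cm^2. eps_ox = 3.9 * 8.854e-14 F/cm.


Step 1: eps_ox = 3.9 * 8.854e-14 = 3.45306e-13 F/cm
Step 2: tox in cm = 18.1 nm * 1e-7 = 1.8100e-06 cm
Step 3: Cox = 3.45306e-13 / 1.8100e-06 = 1.91e-07 F/cm^2

1.91e-07


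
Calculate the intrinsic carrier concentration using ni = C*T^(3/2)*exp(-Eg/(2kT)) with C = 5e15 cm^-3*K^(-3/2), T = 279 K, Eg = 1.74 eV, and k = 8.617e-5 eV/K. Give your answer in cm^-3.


Step 1: Compute kT = 8.617e-5 * 279 = 0.02404143 eV
Step 2: Exponent = -Eg/(2kT) = -1.74/(2*0.02404143) = -36.18753
Step 3: T^(3/2) = 279^1.5 = 4660.22
Step 4: ni = 5e15 * 4660.22 * exp(-36.18753) = 4.48e+03 cm^-3

4.48e+03


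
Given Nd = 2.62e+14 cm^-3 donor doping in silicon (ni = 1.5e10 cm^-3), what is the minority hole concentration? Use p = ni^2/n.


Step 1: Since Nd >> ni, n ≈ Nd = 2.62e+14 cm^-3
Step 2: p = ni^2 / n = (1.5e10)^2 / 2.62e+14
Step 3: p = 2.25e20 / 2.62e+14 = 8.59e+05 cm^-3

8.59e+05


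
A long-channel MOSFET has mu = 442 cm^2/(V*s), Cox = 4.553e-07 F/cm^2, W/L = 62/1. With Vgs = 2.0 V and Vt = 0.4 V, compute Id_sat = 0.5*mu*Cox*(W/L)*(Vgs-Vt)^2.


Step 1: Overdrive voltage Vov = Vgs - Vt = 2.0 - 0.4 = 1.6 V
Step 2: W/L = 62/1 = 62
Step 3: Id = 0.5 * 442 * 4.553e-07 * 62 * 1.6^2
Step 4: Id = 1.60e-02 A

1.60e-02


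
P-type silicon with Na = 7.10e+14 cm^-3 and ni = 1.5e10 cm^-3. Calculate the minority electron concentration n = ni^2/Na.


Step 1: Majority hole concentration p ≈ Na = 7.10e+14 cm^-3
Step 2: n = ni^2 / Na = (1.5e10)^2 / 7.10e+14
Step 3: n = 3.17e+05 cm^-3

3.17e+05


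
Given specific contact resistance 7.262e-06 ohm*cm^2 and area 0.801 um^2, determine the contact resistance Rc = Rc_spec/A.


Step 1: Convert area to cm^2: 0.801 um^2 = 8.0100e-09 cm^2
Step 2: Rc = Rc_spec / A = 7.262e-06 / 8.0100e-09
Step 3: Rc = 9.07e+02 ohms

9.07e+02


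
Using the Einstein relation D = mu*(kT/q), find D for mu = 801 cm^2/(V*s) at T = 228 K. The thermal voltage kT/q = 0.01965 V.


Step 1: D = mu * (kT/q)
Step 2: D = 801 * 0.01965
Step 3: D = 15.74 cm^2/s

15.74


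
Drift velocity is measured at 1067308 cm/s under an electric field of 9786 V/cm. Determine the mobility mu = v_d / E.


Step 1: mu = v_d / E
Step 2: mu = 1067308 / 9786
Step 3: mu = 109.06 cm^2/(V*s)

109.06


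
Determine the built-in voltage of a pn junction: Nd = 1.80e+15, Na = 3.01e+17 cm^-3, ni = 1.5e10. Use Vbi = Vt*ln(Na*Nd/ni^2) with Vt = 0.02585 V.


Step 1: Compute Na*Nd/ni^2 = 3.01e+17 * 1.80e+15 / (1.5e10)^2 = 2.4080e+12
Step 2: ln(2.4080e+12) = 28.5098
Step 3: Vbi = 0.02585 * 28.5098 = 0.737 V

0.737


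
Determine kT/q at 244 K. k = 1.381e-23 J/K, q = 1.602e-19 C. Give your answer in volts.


Step 1: kT = 1.381e-23 * 244 = 3.36964e-21 J
Step 2: Vt = kT/q = 3.36964e-21 / 1.602e-19
Step 3: Vt = 0.02103 V

0.02103


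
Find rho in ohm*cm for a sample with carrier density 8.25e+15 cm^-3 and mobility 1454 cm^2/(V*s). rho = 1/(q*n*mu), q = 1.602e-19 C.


Step 1: sigma = q * n * mu = 1.602e-19 * 8.25e+15 * 1454 = 1.92168e+00 S/cm
Step 2: rho = 1 / sigma = 1 / 1.92168e+00 = 0.5204 ohm*cm

0.5204


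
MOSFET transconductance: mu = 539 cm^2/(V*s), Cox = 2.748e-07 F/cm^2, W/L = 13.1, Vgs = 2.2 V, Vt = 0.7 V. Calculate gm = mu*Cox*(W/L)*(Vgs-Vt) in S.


Step 1: Vov = Vgs - Vt = 2.2 - 0.7 = 1.5 V
Step 2: gm = mu * Cox * (W/L) * Vov
Step 3: gm = 539 * 2.748e-07 * 13.1 * 1.5 = 2.91e-03 S

2.91e-03


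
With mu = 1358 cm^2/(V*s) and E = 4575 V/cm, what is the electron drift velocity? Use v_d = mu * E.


Step 1: v_d = mu * E
Step 2: v_d = 1358 * 4575 = 6212850
Step 3: v_d = 6.21e+06 cm/s

6.21e+06


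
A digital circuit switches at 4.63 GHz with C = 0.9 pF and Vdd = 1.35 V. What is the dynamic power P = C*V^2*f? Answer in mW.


Step 1: V^2 = 1.35^2 = 1.8225 V^2
Step 2: P = C*V^2*f = 0.9e-12 F * 1.8225 * 4.63e9 Hz
Step 3: P = 7.5943575e-03 W
Step 4: P = 7.594 mW

7.594


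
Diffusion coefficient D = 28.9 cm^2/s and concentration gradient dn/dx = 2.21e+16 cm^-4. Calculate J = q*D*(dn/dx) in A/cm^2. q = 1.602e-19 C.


Step 1: J = q * D * (dn/dx)
Step 2: J = 1.602e-19 * 28.9 * 2.21e+16
Step 3: J = 1.02e-01 A/cm^2

1.02e-01


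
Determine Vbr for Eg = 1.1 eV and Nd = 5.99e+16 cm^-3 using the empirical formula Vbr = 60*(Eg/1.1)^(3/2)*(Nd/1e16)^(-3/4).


Step 1: Eg/1.1 = 1.1/1.1 = 1.000000
Step 2: (Eg/1.1)^1.5 = 1.000000^1.5 = 1.000000
Step 3: (Nd/1e16)^(-0.75) = (5.99)^(-0.75) = 0.261174
Step 4: Vbr = 60 * 1.000000 * 0.261174 = 15.7 V

15.7


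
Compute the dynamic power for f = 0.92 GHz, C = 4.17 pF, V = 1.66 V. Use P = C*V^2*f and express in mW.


Step 1: V^2 = 1.66^2 = 2.7556 V^2
Step 2: P = C*V^2*f = 4.17e-12 F * 2.7556 * 0.92e9 Hz
Step 3: P = 1.057158384e-02 W
Step 4: P = 10.572 mW

10.572


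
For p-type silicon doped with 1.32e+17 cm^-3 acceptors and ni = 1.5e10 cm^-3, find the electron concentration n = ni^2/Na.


Step 1: Majority hole concentration p ≈ Na = 1.32e+17 cm^-3
Step 2: n = ni^2 / Na = (1.5e10)^2 / 1.32e+17
Step 3: n = 1.70e+03 cm^-3

1.70e+03


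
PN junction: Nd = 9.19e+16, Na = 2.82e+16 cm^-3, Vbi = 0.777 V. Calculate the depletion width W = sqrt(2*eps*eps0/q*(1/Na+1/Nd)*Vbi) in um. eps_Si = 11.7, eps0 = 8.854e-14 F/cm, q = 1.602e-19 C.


Step 1: 1/Na + 1/Nd = 1/2.82e+16 + 1/9.19e+16 = 4.63424e-17
Step 2: 2*eps*eps0/q = 2*11.7*8.854e-14/1.602e-19 = 1.293281e+07
Step 3: W^2 = 1.293281e+07 * 4.63424e-17 * 0.777 = 4.65685e-10
Step 4: W = sqrt(4.65685e-10) = 2.158e-05 cm = 0.2158 um

0.2158


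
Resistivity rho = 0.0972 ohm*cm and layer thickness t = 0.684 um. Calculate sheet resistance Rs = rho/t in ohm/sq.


Step 1: Convert thickness to cm: t = 0.684 um = 6.8400e-05 cm
Step 2: Rs = rho / t = 0.0972 / 6.8400e-05
Step 3: Rs = 1421.1 ohm/sq

1421.1


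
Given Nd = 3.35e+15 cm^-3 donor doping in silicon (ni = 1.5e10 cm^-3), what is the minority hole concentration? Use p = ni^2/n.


Step 1: Since Nd >> ni, n ≈ Nd = 3.35e+15 cm^-3
Step 2: p = ni^2 / n = (1.5e10)^2 / 3.35e+15
Step 3: p = 2.25e20 / 3.35e+15 = 6.72e+04 cm^-3

6.72e+04


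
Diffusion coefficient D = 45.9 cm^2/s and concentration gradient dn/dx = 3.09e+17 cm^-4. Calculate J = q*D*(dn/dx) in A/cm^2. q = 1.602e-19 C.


Step 1: J = q * D * (dn/dx)
Step 2: J = 1.602e-19 * 45.9 * 3.09e+17
Step 3: J = 2.27e+00 A/cm^2

2.27e+00


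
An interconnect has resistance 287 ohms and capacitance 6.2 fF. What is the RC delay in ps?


Step 1: tau = R * C
Step 2: tau = 287 * 6.2 fF = 287 * 6.2e-15 F
Step 3: tau = 1.7794e-12 s = 1.7794 ps

1.7794


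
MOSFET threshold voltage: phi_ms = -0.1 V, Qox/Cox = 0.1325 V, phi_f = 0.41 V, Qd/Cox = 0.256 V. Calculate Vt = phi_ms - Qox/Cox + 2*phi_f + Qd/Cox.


Step 1: Vt = phi_ms - Qox/Cox + 2*phi_f + Qd/Cox
Step 2: Vt = -0.1 - 0.1325 + 2*0.41 + 0.256
Step 3: Vt = -0.1 - 0.1325 + 0.82 + 0.256
Step 4: Vt = 0.8435 V

0.8435


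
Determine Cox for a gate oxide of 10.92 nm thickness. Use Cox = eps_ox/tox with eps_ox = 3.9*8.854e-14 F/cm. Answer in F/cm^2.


Step 1: eps_ox = 3.9 * 8.854e-14 = 3.45306e-13 F/cm
Step 2: tox in cm = 10.92 nm * 1e-7 = 1.0920e-06 cm
Step 3: Cox = 3.45306e-13 / 1.0920e-06 = 3.16e-07 F/cm^2

3.16e-07


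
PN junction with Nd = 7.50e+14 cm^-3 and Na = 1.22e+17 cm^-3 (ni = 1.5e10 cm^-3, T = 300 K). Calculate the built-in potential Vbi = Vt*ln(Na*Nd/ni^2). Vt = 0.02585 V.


Step 1: Compute Na*Nd/ni^2 = 1.22e+17 * 7.50e+14 / (1.5e10)^2 = 4.0667e+11
Step 2: ln(4.0667e+11) = 26.7313
Step 3: Vbi = 0.02585 * 26.7313 = 0.691 V

0.691


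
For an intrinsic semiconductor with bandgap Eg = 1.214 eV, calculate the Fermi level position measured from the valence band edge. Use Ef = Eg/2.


Step 1: For an intrinsic semiconductor, the Fermi level sits at midgap.
Step 2: Ef = Eg / 2 = 1.214 / 2 = 0.607 eV

0.607


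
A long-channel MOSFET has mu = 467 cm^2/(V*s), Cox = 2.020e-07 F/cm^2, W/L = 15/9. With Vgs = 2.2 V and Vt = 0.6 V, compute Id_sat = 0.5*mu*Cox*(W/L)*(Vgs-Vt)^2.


Step 1: Overdrive voltage Vov = Vgs - Vt = 2.2 - 0.6 = 1.6 V
Step 2: W/L = 15/9 = 1.66667
Step 3: Id = 0.5 * 467 * 2.020e-07 * 1.66667 * 1.6^2
Step 4: Id = 2.01e-04 A

2.01e-04


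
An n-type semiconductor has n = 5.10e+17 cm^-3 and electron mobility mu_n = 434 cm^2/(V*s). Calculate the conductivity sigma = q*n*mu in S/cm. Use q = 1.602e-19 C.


Step 1: sigma = q * n * mu
Step 2: sigma = 1.602e-19 * 5.10e+17 * 434
Step 3: sigma = 3.546e+01 S/cm

3.546e+01


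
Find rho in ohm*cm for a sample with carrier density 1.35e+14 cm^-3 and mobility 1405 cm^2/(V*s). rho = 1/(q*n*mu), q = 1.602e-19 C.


Step 1: sigma = q * n * mu = 1.602e-19 * 1.35e+14 * 1405 = 3.03859e-02 S/cm
Step 2: rho = 1 / sigma = 1 / 3.03859e-02 = 32.91 ohm*cm

32.91


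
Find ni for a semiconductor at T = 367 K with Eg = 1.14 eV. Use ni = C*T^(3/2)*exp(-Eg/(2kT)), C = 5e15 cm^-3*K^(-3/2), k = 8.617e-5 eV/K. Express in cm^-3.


Step 1: Compute kT = 8.617e-5 * 367 = 0.03162439 eV
Step 2: Exponent = -Eg/(2kT) = -1.14/(2*0.03162439) = -18.02406
Step 3: T^(3/2) = 367^1.5 = 7030.71
Step 4: ni = 5e15 * 7030.71 * exp(-18.02406) = 5.23e+11 cm^-3

5.23e+11


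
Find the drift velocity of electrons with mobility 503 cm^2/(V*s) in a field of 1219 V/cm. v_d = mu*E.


Step 1: v_d = mu * E
Step 2: v_d = 503 * 1219 = 613157
Step 3: v_d = 6.13e+05 cm/s

6.13e+05


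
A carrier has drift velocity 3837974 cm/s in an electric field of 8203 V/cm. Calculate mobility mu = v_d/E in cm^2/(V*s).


Step 1: mu = v_d / E
Step 2: mu = 3837974 / 8203
Step 3: mu = 467.87 cm^2/(V*s)

467.87


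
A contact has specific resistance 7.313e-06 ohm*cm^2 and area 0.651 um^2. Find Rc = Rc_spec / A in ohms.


Step 1: Convert area to cm^2: 0.651 um^2 = 6.5100e-09 cm^2
Step 2: Rc = Rc_spec / A = 7.313e-06 / 6.5100e-09
Step 3: Rc = 1.12e+03 ohms

1.12e+03


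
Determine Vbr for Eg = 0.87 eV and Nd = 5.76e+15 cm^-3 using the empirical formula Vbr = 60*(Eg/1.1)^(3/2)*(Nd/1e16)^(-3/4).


Step 1: Eg/1.1 = 0.87/1.1 = 0.790909
Step 2: (Eg/1.1)^1.5 = 0.790909^1.5 = 0.703380
Step 3: (Nd/1e16)^(-0.75) = (0.576)^(-0.75) = 1.512457
Step 4: Vbr = 60 * 0.703380 * 1.512457 = 63.8 V

63.8


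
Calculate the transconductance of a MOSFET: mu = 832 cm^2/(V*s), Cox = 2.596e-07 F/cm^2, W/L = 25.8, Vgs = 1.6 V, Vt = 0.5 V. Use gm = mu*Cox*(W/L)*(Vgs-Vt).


Step 1: Vov = Vgs - Vt = 1.6 - 0.5 = 1.1 V
Step 2: gm = mu * Cox * (W/L) * Vov
Step 3: gm = 832 * 2.596e-07 * 25.8 * 1.1 = 6.13e-03 S

6.13e-03


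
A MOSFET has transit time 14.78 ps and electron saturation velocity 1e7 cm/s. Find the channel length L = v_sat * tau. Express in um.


Step 1: tau in seconds = 14.78 ps * 1e-12 = 1.4780e-11 s
Step 2: L = v_sat * tau = 1e7 * 1.4780e-11 = 1.4780e-04 cm
Step 3: L in um = 1.4780e-04 * 1e4 = 1.478 um

1.478


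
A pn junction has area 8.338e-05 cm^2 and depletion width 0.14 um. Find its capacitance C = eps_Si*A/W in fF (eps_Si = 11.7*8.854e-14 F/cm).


Step 1: eps_Si = 11.7 * 8.854e-14 = 1.035918e-12 F/cm
Step 2: W in cm = 0.14 * 1e-4 = 1.40e-05 cm
Step 3: C = 1.035918e-12 * 8.338e-05 / 1.40e-05 = 6.169632e-12 F
Step 4: C = 6169.63 fF

6169.63


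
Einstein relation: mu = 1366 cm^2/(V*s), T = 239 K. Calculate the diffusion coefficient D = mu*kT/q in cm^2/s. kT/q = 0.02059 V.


Step 1: D = mu * (kT/q)
Step 2: D = 1366 * 0.02059
Step 3: D = 28.13 cm^2/s

28.13


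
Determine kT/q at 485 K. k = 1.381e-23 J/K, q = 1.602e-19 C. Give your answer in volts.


Step 1: kT = 1.381e-23 * 485 = 6.69785e-21 J
Step 2: Vt = kT/q = 6.69785e-21 / 1.602e-19
Step 3: Vt = 0.04181 V

0.04181


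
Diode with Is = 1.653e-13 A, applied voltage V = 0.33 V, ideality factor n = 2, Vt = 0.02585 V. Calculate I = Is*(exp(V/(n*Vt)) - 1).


Step 1: V/(n*Vt) = 0.33/(2*0.02585) = 6.3830
Step 2: exp(6.3830) = 5.9170e+02
Step 3: I = 1.653e-13 * (5.9170e+02 - 1) = 9.76e-11 A

9.76e-11


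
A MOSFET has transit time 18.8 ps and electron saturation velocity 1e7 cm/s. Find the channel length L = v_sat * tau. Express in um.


Step 1: tau in seconds = 18.8 ps * 1e-12 = 1.8800e-11 s
Step 2: L = v_sat * tau = 1e7 * 1.8800e-11 = 1.8800e-04 cm
Step 3: L in um = 1.8800e-04 * 1e4 = 1.88 um

1.88


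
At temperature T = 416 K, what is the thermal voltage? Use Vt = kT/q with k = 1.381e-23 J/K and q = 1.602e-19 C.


Step 1: kT = 1.381e-23 * 416 = 5.74496e-21 J
Step 2: Vt = kT/q = 5.74496e-21 / 1.602e-19
Step 3: Vt = 0.03586 V

0.03586


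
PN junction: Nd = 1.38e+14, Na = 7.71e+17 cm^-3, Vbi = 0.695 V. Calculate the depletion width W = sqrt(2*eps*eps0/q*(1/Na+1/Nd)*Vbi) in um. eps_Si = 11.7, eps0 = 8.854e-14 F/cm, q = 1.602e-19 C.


Step 1: 1/Na + 1/Nd = 1/7.71e+17 + 1/1.38e+14 = 7.24767e-15
Step 2: 2*eps*eps0/q = 2*11.7*8.854e-14/1.602e-19 = 1.293281e+07
Step 3: W^2 = 1.293281e+07 * 7.24767e-15 * 0.695 = 6.51443e-08
Step 4: W = sqrt(6.51443e-08) = 2.552e-04 cm = 2.552 um

2.552


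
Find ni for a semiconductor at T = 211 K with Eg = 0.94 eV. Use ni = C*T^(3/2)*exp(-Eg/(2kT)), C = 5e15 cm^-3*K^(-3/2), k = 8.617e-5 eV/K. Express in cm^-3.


Step 1: Compute kT = 8.617e-5 * 211 = 0.01818187 eV
Step 2: Exponent = -Eg/(2kT) = -0.94/(2*0.01818187) = -25.84993
Step 3: T^(3/2) = 211^1.5 = 3064.95
Step 4: ni = 5e15 * 3064.95 * exp(-25.84993) = 9.10e+07 cm^-3

9.10e+07


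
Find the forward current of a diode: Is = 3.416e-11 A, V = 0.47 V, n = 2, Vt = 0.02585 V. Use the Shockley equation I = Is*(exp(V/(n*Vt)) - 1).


Step 1: V/(n*Vt) = 0.47/(2*0.02585) = 9.0909
Step 2: exp(9.0909) = 8.8742e+03
Step 3: I = 3.416e-11 * (8.8742e+03 - 1) = 3.03e-07 A

3.03e-07


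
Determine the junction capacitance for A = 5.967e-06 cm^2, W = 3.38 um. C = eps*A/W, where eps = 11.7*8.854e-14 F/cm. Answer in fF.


Step 1: eps_Si = 11.7 * 8.854e-14 = 1.035918e-12 F/cm
Step 2: W in cm = 3.38 * 1e-4 = 3.38e-04 cm
Step 3: C = 1.035918e-12 * 5.967e-06 / 3.38e-04 = 1.828794e-14 F
Step 4: C = 18.29 fF

18.29


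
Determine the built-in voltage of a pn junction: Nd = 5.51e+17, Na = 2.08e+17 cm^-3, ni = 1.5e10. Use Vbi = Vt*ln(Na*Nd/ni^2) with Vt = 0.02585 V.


Step 1: Compute Na*Nd/ni^2 = 2.08e+17 * 5.51e+17 / (1.5e10)^2 = 5.0937e+14
Step 2: ln(5.0937e+14) = 33.8642
Step 3: Vbi = 0.02585 * 33.8642 = 0.875 V

0.875


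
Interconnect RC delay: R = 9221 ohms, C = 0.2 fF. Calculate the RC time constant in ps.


Step 1: tau = R * C
Step 2: tau = 9221 * 0.2 fF = 9221 * 2.0e-16 F
Step 3: tau = 1.8442e-12 s = 1.8442 ps

1.8442


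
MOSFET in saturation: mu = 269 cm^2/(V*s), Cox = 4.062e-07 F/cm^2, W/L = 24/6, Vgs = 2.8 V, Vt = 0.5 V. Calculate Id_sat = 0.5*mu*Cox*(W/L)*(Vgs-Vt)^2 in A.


Step 1: Overdrive voltage Vov = Vgs - Vt = 2.8 - 0.5 = 2.3 V
Step 2: W/L = 24/6 = 4
Step 3: Id = 0.5 * 269 * 4.062e-07 * 4 * 2.3^2
Step 4: Id = 1.16e-03 A

1.16e-03


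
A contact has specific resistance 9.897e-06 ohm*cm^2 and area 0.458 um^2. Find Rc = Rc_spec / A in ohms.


Step 1: Convert area to cm^2: 0.458 um^2 = 4.5800e-09 cm^2
Step 2: Rc = Rc_spec / A = 9.897e-06 / 4.5800e-09
Step 3: Rc = 2.16e+03 ohms

2.16e+03


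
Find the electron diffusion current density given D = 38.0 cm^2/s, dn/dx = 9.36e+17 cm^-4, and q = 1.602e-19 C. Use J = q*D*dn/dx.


Step 1: J = q * D * (dn/dx)
Step 2: J = 1.602e-19 * 38.0 * 9.36e+17
Step 3: J = 5.70e+00 A/cm^2

5.70e+00


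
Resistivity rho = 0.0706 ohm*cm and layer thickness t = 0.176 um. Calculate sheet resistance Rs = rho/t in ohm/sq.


Step 1: Convert thickness to cm: t = 0.176 um = 1.7600e-05 cm
Step 2: Rs = rho / t = 0.0706 / 1.7600e-05
Step 3: Rs = 4011.4 ohm/sq

4011.4


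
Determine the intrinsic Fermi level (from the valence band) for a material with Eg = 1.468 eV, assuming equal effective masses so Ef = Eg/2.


Step 1: For an intrinsic semiconductor, the Fermi level sits at midgap.
Step 2: Ef = Eg / 2 = 1.468 / 2 = 0.734 eV

0.734


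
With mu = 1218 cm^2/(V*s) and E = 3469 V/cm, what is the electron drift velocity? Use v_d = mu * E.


Step 1: v_d = mu * E
Step 2: v_d = 1218 * 3469 = 4225242
Step 3: v_d = 4.23e+06 cm/s

4.23e+06


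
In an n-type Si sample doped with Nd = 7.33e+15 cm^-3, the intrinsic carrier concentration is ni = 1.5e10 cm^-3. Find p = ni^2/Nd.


Step 1: Since Nd >> ni, n ≈ Nd = 7.33e+15 cm^-3
Step 2: p = ni^2 / n = (1.5e10)^2 / 7.33e+15
Step 3: p = 2.25e20 / 7.33e+15 = 3.07e+04 cm^-3

3.07e+04


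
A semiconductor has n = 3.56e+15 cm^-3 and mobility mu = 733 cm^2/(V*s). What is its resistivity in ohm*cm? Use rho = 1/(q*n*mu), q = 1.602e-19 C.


Step 1: sigma = q * n * mu = 1.602e-19 * 3.56e+15 * 733 = 4.18039e-01 S/cm
Step 2: rho = 1 / sigma = 1 / 4.18039e-01 = 2.392 ohm*cm

2.392


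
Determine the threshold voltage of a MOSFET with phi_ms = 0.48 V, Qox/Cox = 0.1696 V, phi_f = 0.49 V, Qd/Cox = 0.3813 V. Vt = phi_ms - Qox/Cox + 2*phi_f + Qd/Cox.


Step 1: Vt = phi_ms - Qox/Cox + 2*phi_f + Qd/Cox
Step 2: Vt = 0.48 - 0.1696 + 2*0.49 + 0.3813
Step 3: Vt = 0.48 - 0.1696 + 0.98 + 0.3813
Step 4: Vt = 1.6717 V

1.6717


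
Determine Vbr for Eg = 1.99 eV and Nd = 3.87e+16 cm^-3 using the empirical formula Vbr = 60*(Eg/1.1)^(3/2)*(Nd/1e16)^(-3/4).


Step 1: Eg/1.1 = 1.99/1.1 = 1.809091
Step 2: (Eg/1.1)^1.5 = 1.809091^1.5 = 2.433272
Step 3: (Nd/1e16)^(-0.75) = (3.87)^(-0.75) = 0.362424
Step 4: Vbr = 60 * 2.433272 * 0.362424 = 52.9 V

52.9


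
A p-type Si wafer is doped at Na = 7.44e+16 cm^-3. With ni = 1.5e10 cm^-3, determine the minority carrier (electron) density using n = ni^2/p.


Step 1: Majority hole concentration p ≈ Na = 7.44e+16 cm^-3
Step 2: n = ni^2 / Na = (1.5e10)^2 / 7.44e+16
Step 3: n = 3.02e+03 cm^-3

3.02e+03


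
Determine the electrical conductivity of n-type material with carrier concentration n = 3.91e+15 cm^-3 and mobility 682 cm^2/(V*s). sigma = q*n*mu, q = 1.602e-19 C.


Step 1: sigma = q * n * mu
Step 2: sigma = 1.602e-19 * 3.91e+15 * 682
Step 3: sigma = 4.272e-01 S/cm

4.272e-01


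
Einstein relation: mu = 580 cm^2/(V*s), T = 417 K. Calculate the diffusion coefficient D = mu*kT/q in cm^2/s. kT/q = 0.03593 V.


Step 1: D = mu * (kT/q)
Step 2: D = 580 * 0.03593
Step 3: D = 20.84 cm^2/s

20.84


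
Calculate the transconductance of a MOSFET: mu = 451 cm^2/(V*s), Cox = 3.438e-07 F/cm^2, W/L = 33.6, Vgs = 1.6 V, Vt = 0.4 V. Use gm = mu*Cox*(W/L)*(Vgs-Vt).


Step 1: Vov = Vgs - Vt = 1.6 - 0.4 = 1.2 V
Step 2: gm = mu * Cox * (W/L) * Vov
Step 3: gm = 451 * 3.438e-07 * 33.6 * 1.2 = 6.25e-03 S

6.25e-03
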